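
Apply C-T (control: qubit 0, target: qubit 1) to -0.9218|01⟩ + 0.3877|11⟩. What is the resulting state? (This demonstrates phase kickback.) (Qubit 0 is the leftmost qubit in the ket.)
-0.9218|01⟩ + (0.2741 + 0.2741i)|11⟩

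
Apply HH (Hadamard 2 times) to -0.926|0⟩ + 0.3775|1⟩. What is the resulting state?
-0.926|0⟩ + 0.3775|1⟩

H² = I, so an even number of Hadamards cancels: H^2 = I and the state is unchanged.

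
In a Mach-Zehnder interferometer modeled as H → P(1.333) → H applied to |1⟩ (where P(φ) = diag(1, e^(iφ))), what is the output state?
(0.3822 - 0.4859i)|0⟩ + (0.6178 + 0.4859i)|1⟩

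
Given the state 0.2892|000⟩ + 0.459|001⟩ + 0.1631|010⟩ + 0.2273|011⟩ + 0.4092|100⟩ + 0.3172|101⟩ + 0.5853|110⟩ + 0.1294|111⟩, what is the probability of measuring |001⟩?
0.2107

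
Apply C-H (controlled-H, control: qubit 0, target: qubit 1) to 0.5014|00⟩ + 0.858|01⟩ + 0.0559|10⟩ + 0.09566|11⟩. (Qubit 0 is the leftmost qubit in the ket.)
0.5014|00⟩ + 0.858|01⟩ + 0.1072|10⟩ - 0.02811|11⟩

C-H leaves the control-|0⟩ kets |00⟩, |01⟩ unchanged and applies H to qubit 1 on the control-|1⟩ pair (|10⟩, |11⟩).
H = [[1/√2, 1/√2], [1/√2, -1/√2]].
With a = amp(|10⟩) = 0.0559 and b = amp(|11⟩) = 0.09566:
new amp(|10⟩) = (1/√2)·a + (1/√2)·b = 0.1072
new amp(|11⟩) = (1/√2)·a + (-1/√2)·b = -0.02811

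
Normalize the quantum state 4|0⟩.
|0⟩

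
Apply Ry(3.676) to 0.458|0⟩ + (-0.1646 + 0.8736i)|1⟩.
(0.03783 - 0.8426i)|0⟩ + (0.4852 - 0.2307i)|1⟩

Ry(3.676) = [[cos(θ/2), −sin(θ/2)], [sin(θ/2), cos(θ/2)]]; θ = 3.676, cos(θ/2) ≈ -0.264035, sin(θ/2) ≈ 0.964513.
With a = amp(|0⟩) = 0.458 and b = amp(|1⟩) = (-0.1646 + 0.8736i):
new amp(|0⟩) = (-0.264035)·a + (-0.964513)·b = (0.03783 - 0.8426i)
new amp(|1⟩) = (0.964513)·a + (-0.264035)·b = (0.4852 - 0.2307i)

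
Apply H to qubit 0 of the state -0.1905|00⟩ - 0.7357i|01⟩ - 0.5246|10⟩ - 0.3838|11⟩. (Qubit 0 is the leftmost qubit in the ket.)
-0.5057|00⟩ + (-0.2714 - 0.5202i)|01⟩ + 0.2362|10⟩ + (0.2714 - 0.5202i)|11⟩

H on qubit 0 mixes each pair of kets that differ only in qubit 0: amplitudes (a, b) of (|…0…⟩, |…1…⟩) become ((a + b)/√2, (a − b)/√2). Kets absent from the input have amplitude 0.
(|00⟩, |10⟩): (a, b) = (-0.1905, -0.5246) → (-0.5057, 0.2362)
(|01⟩, |11⟩): (a, b) = (-0.7357i, -0.3838) → ((-0.2714 - 0.5202i), (0.2714 - 0.5202i))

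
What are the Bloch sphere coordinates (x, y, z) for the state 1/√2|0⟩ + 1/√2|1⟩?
(1, 0, 0)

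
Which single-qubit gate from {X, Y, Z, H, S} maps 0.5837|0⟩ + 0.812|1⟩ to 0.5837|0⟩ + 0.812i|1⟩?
S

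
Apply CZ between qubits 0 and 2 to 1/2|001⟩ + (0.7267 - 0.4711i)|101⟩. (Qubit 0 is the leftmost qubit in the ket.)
1/2|001⟩ + (-0.7267 + 0.4711i)|101⟩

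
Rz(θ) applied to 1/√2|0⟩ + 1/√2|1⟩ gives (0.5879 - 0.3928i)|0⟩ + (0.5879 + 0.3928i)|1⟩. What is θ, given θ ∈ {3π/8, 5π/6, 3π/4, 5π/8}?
3π/8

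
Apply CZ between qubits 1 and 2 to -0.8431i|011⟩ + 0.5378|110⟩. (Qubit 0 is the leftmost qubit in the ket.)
0.8431i|011⟩ + 0.5378|110⟩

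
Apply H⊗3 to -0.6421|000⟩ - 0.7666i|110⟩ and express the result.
(-0.227 - 0.271i)|000⟩ + (-0.227 - 0.271i)|001⟩ + (-0.227 + 0.271i)|010⟩ + (-0.227 + 0.271i)|011⟩ + (-0.227 + 0.271i)|100⟩ + (-0.227 + 0.271i)|101⟩ + (-0.227 - 0.271i)|110⟩ + (-0.227 - 0.271i)|111⟩

H⊗3 gives amp(|y⟩) = (1/2√2) Σ_x (−1)^(x·y) amp(|x⟩), where x·y is the number of positions in which both x and y have a 1.
|000⟩: (-0.6421 - 0.7666i)/(2√2) = (-0.227 - 0.271i)
|001⟩: (-0.6421 - 0.7666i)/(2√2) = (-0.227 - 0.271i)
|010⟩: (-0.6421 + 0.7666i)/(2√2) = (-0.227 + 0.271i)
|011⟩: (-0.6421 + 0.7666i)/(2√2) = (-0.227 + 0.271i)
|100⟩: (-0.6421 + 0.7666i)/(2√2) = (-0.227 + 0.271i)
|101⟩: (-0.6421 + 0.7666i)/(2√2) = (-0.227 + 0.271i)
|110⟩: (-0.6421 - 0.7666i)/(2√2) = (-0.227 - 0.271i)
|111⟩: (-0.6421 - 0.7666i)/(2√2) = (-0.227 - 0.271i)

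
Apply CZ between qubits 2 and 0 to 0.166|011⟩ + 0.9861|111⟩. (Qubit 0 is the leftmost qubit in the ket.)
0.166|011⟩ - 0.9861|111⟩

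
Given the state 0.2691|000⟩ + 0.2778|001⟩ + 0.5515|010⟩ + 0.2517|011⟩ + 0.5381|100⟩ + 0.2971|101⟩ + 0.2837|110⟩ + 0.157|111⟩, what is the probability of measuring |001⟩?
0.07717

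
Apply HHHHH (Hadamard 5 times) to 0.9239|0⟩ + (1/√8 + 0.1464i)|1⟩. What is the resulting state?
(0.9033 + 0.1035i)|0⟩ + (0.4033 - 0.1035i)|1⟩

H² = I, so H^5 = H: a single Hadamard. With (a, b) = (0.9239, (1/√8 + 0.1464i)), H gives ((a + b)/√2, (a − b)/√2) = ((0.9033 + 0.1035i), (0.4033 - 0.1035i)).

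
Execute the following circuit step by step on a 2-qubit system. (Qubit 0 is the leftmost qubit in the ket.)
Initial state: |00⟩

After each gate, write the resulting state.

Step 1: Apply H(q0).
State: 1/√2|00⟩ + 1/√2|10⟩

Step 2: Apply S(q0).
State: 1/√2|00⟩ + (1/√2)i|10⟩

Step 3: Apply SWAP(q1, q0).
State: 1/√2|00⟩ + (1/√2)i|01⟩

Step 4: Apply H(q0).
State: 1/2|00⟩ + (1/2)i|01⟩ + 1/2|10⟩ + (1/2)i|11⟩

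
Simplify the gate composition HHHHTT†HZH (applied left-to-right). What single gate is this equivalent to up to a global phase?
X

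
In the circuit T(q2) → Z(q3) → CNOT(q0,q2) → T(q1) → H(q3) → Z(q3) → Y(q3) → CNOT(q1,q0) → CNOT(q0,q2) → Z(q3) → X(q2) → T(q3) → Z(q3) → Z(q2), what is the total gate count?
14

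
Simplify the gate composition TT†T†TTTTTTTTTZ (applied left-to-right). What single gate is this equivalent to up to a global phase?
Z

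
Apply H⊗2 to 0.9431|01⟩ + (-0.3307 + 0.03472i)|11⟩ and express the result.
(0.3062 + 0.01736i)|00⟩ + (-0.3062 - 0.01736i)|01⟩ + (0.6369 - 0.01736i)|10⟩ + (-0.6369 + 0.01736i)|11⟩

H⊗2 gives amp(|y⟩) = (1/2) Σ_x (−1)^(x·y) amp(|x⟩), where x·y is the number of positions in which both x and y have a 1.
|00⟩: (0.9431 + (-0.3307 + 0.03472i))/2 = (0.3062 + 0.01736i)
|01⟩: (-0.9431 - (-0.3307 + 0.03472i))/2 = (-0.3062 - 0.01736i)
|10⟩: (0.9431 - (-0.3307 + 0.03472i))/2 = (0.6369 - 0.01736i)
|11⟩: (-0.9431 + (-0.3307 + 0.03472i))/2 = (-0.6369 + 0.01736i)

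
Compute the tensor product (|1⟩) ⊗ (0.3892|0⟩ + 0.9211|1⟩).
0.3892|10⟩ + 0.9211|11⟩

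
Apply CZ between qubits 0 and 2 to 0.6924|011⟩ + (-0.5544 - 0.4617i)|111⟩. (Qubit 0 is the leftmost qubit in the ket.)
0.6924|011⟩ + (0.5544 + 0.4617i)|111⟩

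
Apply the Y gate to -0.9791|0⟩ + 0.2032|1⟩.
-0.2032i|0⟩ - 0.9791i|1⟩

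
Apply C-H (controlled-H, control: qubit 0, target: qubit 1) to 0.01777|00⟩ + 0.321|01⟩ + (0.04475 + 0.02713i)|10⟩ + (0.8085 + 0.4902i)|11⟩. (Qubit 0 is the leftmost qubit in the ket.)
0.01777|00⟩ + 0.321|01⟩ + (0.6033 + 0.3658i)|10⟩ + (-0.5401 - 0.3274i)|11⟩

C-H leaves the control-|0⟩ kets |00⟩, |01⟩ unchanged and applies H to qubit 1 on the control-|1⟩ pair (|10⟩, |11⟩).
H = [[1/√2, 1/√2], [1/√2, -1/√2]].
With a = amp(|10⟩) = (0.04475 + 0.02713i) and b = amp(|11⟩) = (0.8085 + 0.4902i):
new amp(|10⟩) = (1/√2)·a + (1/√2)·b = (0.6033 + 0.3658i)
new amp(|11⟩) = (1/√2)·a + (-1/√2)·b = (-0.5401 - 0.3274i)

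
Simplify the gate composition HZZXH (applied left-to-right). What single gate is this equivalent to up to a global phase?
Z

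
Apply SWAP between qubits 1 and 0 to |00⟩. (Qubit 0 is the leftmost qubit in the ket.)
|00⟩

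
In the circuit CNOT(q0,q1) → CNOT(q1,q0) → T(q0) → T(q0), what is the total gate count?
4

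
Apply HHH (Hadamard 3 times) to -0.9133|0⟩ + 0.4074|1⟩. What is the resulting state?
-0.3577|0⟩ - 0.9339|1⟩

H² = I, so H^3 = H: a single Hadamard. With (a, b) = (-0.9133, 0.4074), H gives ((a + b)/√2, (a − b)/√2) = (-0.3577, -0.9339).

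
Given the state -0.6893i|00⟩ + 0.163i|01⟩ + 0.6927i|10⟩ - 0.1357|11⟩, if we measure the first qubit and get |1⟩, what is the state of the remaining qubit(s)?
0.9813i|0⟩ - 0.1922|1⟩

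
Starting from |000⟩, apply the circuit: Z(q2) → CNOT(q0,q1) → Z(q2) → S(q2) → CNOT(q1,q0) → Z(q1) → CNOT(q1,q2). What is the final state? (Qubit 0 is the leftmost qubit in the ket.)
|000⟩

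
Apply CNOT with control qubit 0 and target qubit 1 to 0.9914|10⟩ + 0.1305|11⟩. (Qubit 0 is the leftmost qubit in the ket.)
0.1305|10⟩ + 0.9914|11⟩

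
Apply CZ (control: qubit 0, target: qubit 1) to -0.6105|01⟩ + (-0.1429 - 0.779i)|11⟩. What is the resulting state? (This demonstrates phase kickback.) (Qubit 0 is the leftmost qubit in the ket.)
-0.6105|01⟩ + (0.1429 + 0.779i)|11⟩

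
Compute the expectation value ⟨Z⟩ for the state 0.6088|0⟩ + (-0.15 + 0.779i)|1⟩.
-0.2587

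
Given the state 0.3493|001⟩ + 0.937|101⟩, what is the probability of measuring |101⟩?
0.878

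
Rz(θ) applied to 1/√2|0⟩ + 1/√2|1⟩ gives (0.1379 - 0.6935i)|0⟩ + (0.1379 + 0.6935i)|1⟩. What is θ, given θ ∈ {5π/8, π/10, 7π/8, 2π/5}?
7π/8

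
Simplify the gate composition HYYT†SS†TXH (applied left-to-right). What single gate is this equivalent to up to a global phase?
Z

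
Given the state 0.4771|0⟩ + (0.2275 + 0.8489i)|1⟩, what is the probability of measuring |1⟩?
0.7724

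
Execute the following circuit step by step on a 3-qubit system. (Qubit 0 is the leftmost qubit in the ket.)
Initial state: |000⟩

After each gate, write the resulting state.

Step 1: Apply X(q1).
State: |010⟩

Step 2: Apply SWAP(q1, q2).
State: |001⟩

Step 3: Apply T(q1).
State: |001⟩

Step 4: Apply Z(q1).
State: |001⟩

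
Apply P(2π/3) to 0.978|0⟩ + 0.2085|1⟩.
0.978|0⟩ + (-0.1043 + 0.1806i)|1⟩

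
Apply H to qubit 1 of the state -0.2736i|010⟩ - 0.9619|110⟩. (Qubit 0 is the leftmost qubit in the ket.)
-0.1935i|000⟩ + 0.1935i|010⟩ - 0.6802|100⟩ + 0.6802|110⟩

H on qubit 1 mixes each pair of kets that differ only in qubit 1: amplitudes (a, b) of (|…0…⟩, |…1…⟩) become ((a + b)/√2, (a − b)/√2). Kets absent from the input have amplitude 0.
(|000⟩, |010⟩): (a, b) = (0, -0.2736i) → (-0.1935i, 0.1935i)
(|100⟩, |110⟩): (a, b) = (0, -0.9619) → (-0.6802, 0.6802)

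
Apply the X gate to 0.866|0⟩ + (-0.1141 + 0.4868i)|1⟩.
(-0.1141 + 0.4868i)|0⟩ + 0.866|1⟩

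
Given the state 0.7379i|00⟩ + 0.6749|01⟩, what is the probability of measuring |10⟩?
0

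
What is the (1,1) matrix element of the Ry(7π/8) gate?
0.1951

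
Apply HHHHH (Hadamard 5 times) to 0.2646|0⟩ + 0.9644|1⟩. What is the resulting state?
0.869|0⟩ - 0.4948|1⟩

H² = I, so H^5 = H: a single Hadamard. With (a, b) = (0.2646, 0.9644), H gives ((a + b)/√2, (a − b)/√2) = (0.869, -0.4948).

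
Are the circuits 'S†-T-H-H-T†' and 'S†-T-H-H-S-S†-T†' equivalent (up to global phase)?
Yes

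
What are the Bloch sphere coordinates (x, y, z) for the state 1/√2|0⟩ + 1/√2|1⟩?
(1, 0, 0)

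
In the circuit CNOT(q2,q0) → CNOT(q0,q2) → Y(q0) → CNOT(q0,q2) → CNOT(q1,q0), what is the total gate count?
5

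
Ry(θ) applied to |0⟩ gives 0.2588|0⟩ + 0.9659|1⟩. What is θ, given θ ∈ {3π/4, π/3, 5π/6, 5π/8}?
5π/6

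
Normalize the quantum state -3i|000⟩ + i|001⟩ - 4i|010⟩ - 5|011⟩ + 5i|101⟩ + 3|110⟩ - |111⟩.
-0.3235i|000⟩ + 0.1078i|001⟩ - 0.4313i|010⟩ - 0.5392|011⟩ + 0.5392i|101⟩ + 0.3235|110⟩ - 0.1078|111⟩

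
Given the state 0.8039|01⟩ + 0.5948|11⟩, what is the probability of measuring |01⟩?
0.6463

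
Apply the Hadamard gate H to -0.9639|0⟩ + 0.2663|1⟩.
-0.4933|0⟩ - 0.8699|1⟩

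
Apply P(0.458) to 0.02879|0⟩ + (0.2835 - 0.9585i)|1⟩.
0.02879|0⟩ + (0.6781 - 0.7344i)|1⟩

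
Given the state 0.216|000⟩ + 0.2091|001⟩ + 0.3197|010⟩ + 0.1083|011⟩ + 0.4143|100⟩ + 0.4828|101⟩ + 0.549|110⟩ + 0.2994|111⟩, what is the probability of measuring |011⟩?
0.01173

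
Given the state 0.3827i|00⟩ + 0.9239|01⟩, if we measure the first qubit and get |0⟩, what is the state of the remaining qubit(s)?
0.3827i|0⟩ + 0.9239|1⟩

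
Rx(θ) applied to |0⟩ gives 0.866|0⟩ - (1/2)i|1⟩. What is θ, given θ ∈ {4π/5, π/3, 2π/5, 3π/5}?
π/3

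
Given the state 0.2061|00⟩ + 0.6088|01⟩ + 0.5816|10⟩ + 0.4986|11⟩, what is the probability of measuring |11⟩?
0.2486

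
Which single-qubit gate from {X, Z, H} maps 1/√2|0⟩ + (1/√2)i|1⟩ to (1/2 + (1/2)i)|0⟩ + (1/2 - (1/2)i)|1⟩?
H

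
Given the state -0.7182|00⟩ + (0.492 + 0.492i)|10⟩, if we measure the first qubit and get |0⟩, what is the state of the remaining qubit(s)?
-|0⟩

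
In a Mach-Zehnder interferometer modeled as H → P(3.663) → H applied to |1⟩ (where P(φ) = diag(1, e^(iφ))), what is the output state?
(0.9336 + 0.2491i)|0⟩ + (0.06644 - 0.2491i)|1⟩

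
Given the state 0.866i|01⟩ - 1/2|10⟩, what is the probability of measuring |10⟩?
1/4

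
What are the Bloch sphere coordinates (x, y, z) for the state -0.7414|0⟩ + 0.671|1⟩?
(-0.995, 0, 0.09943)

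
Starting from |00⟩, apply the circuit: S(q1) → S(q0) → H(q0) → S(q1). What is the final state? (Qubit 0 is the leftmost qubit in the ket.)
1/√2|00⟩ + 1/√2|10⟩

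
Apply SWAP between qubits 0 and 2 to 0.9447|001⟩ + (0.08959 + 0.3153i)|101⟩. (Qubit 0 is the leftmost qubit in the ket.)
0.9447|100⟩ + (0.08959 + 0.3153i)|101⟩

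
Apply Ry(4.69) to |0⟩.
-0.6991|0⟩ + 0.715|1⟩

Ry(4.69) = [[cos(θ/2), −sin(θ/2)], [sin(θ/2), cos(θ/2)]]; θ = 4.69, cos(θ/2) ≈ -0.699147, sin(θ/2) ≈ 0.714978.
With a = amp(|0⟩) = 1 and b = amp(|1⟩) = 0:
new amp(|0⟩) = (-0.699147)·a + (-0.714978)·b = -0.6991
new amp(|1⟩) = (0.714978)·a + (-0.699147)·b = 0.715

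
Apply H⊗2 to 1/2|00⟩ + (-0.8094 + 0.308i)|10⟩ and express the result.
(-0.1547 + 0.154i)|00⟩ + (-0.1547 + 0.154i)|01⟩ + (0.6547 - 0.154i)|10⟩ + (0.6547 - 0.154i)|11⟩

H⊗2 gives amp(|y⟩) = (1/2) Σ_x (−1)^(x·y) amp(|x⟩), where x·y is the number of positions in which both x and y have a 1.
|00⟩: (1/2 + (-0.8094 + 0.308i))/2 = (-0.1547 + 0.154i)
|01⟩: (1/2 + (-0.8094 + 0.308i))/2 = (-0.1547 + 0.154i)
|10⟩: (1/2 - (-0.8094 + 0.308i))/2 = (0.6547 - 0.154i)
|11⟩: (1/2 - (-0.8094 + 0.308i))/2 = (0.6547 - 0.154i)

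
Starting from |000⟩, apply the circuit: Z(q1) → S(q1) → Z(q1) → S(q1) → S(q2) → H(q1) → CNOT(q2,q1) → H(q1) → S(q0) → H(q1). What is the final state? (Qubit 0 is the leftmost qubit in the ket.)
1/√2|000⟩ + 1/√2|010⟩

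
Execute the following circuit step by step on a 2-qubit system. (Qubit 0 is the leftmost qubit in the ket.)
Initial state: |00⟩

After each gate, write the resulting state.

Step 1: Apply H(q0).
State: 1/√2|00⟩ + 1/√2|10⟩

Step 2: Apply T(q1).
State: 1/√2|00⟩ + 1/√2|10⟩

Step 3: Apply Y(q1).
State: (1/√2)i|01⟩ + (1/√2)i|11⟩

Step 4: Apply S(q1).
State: -1/√2|01⟩ - 1/√2|11⟩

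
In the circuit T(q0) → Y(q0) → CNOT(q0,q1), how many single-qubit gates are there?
2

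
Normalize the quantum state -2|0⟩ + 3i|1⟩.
-0.5547|0⟩ + 0.8321i|1⟩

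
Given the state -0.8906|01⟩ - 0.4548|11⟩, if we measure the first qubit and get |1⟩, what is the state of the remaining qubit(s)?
-|1⟩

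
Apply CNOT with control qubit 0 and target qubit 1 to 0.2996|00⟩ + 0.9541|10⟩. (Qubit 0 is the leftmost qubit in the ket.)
0.2996|00⟩ + 0.9541|11⟩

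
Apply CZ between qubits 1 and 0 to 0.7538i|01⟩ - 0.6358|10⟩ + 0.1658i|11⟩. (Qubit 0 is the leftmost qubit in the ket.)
0.7538i|01⟩ - 0.6358|10⟩ - 0.1658i|11⟩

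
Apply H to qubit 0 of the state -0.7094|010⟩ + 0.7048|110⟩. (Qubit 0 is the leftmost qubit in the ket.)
-0.003253|010⟩ - |110⟩

H on qubit 0 mixes each pair of kets that differ only in qubit 0: amplitudes (a, b) of (|…0…⟩, |…1…⟩) become ((a + b)/√2, (a − b)/√2). Kets absent from the input have amplitude 0.
(|010⟩, |110⟩): (a, b) = (-0.7094, 0.7048) → (-0.003253, -1)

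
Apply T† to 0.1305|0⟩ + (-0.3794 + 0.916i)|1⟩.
0.1305|0⟩ + (0.3794 + 0.916i)|1⟩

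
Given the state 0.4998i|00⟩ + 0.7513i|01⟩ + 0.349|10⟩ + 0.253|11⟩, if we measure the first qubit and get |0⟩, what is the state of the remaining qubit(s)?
0.5539i|0⟩ + 0.8326i|1⟩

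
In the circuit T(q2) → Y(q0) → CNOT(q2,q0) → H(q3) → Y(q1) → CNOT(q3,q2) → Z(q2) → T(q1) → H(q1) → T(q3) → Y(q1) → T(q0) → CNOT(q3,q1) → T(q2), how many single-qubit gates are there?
11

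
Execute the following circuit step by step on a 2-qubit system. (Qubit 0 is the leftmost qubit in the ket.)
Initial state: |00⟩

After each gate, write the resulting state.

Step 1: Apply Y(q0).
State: i|10⟩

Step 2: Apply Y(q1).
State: -|11⟩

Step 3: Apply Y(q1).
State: i|10⟩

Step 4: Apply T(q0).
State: (-1/√2 + (1/√2)i)|10⟩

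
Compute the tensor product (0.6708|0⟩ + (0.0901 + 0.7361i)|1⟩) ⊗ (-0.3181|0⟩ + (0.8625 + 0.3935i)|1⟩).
-0.2134|00⟩ + (0.5786 + 0.264i)|01⟩ + (-0.02866 - 0.2342i)|10⟩ + (-0.2119 + 0.6703i)|11⟩

amp(|b₁b₂…⟩) = product of the factor amplitudes for bits b₁, b₂, …; only kets whose every factor amplitude is nonzero survive.
|00⟩: (0.6708)(-0.3181) = -0.2134
|01⟩: (0.6708)(0.8625 + 0.3935i) = (0.5786 + 0.264i)
|10⟩: (0.0901 + 0.7361i)(-0.3181) = (-0.02866 - 0.2342i)
|11⟩: (0.0901 + 0.7361i)(0.8625 + 0.3935i) = (-0.2119 + 0.6703i)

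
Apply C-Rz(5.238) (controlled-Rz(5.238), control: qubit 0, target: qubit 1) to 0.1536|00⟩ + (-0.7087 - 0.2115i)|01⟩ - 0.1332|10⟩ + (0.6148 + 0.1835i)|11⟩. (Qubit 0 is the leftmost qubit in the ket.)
0.1536|00⟩ + (-0.7087 - 0.2115i)|01⟩ + (0.1154 + 0.06648i)|10⟩ + (-0.6243 + 0.1479i)|11⟩

C-Rz(5.238) leaves the control-|0⟩ kets |00⟩, |01⟩ unchanged and applies Rz(5.238) to qubit 1 on the control-|1⟩ pair (|10⟩, |11⟩).
Rz(5.238) = [[e^(−iθ/2), 0], [0, e^(iθ/2)]] with e^(±iθ/2) = cos(θ/2) ± i·sin(θ/2); θ = 5.238, cos(θ/2) ≈ -0.866528, sin(θ/2) ≈ 0.499128.
With a = amp(|10⟩) = -0.1332 and b = amp(|11⟩) = (0.6148 + 0.1835i):
new amp(|10⟩) = (-0.866528 - 0.499128i)·a = (0.1154 + 0.06648i)
new amp(|11⟩) = (-0.866528 + 0.499128i)·b = (-0.6243 + 0.1479i)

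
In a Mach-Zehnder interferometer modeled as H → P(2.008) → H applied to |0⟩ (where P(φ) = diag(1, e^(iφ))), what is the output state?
(0.2883 + 0.453i)|0⟩ + (0.7117 - 0.453i)|1⟩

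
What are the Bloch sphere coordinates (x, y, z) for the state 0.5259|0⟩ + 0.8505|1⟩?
(0.8946, 0, -0.4468)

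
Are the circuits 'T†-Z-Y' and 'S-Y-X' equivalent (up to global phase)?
No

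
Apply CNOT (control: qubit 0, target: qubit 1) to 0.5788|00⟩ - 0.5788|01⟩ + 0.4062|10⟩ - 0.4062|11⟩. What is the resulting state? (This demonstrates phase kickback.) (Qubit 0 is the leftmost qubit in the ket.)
0.5788|00⟩ - 0.5788|01⟩ - 0.4062|10⟩ + 0.4062|11⟩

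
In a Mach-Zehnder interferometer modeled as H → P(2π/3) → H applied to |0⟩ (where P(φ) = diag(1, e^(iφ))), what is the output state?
(0.25 + 0.433i)|0⟩ + (0.75 - 0.433i)|1⟩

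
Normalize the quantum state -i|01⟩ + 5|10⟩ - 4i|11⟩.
-0.1543i|01⟩ + 0.7715|10⟩ - 0.6172i|11⟩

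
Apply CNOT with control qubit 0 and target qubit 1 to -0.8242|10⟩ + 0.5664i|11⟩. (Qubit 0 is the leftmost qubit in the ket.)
0.5664i|10⟩ - 0.8242|11⟩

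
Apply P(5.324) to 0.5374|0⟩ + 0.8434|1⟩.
0.5374|0⟩ + (0.4843 - 0.6905i)|1⟩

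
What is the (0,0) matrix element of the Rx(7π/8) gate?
0.1951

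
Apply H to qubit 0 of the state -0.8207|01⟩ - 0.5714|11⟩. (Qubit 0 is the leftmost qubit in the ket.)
-0.9844|01⟩ - 0.1763|11⟩

H on qubit 0 mixes each pair of kets that differ only in qubit 0: amplitudes (a, b) of (|…0…⟩, |…1…⟩) become ((a + b)/√2, (a − b)/√2). Kets absent from the input have amplitude 0.
(|01⟩, |11⟩): (a, b) = (-0.8207, -0.5714) → (-0.9844, -0.1763)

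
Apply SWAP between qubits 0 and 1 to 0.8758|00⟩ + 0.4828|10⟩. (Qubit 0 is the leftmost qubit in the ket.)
0.8758|00⟩ + 0.4828|01⟩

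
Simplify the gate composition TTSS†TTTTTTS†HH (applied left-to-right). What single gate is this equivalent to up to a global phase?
S†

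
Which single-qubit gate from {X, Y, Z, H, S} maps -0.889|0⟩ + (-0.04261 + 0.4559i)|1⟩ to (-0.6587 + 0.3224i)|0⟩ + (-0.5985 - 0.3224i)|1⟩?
H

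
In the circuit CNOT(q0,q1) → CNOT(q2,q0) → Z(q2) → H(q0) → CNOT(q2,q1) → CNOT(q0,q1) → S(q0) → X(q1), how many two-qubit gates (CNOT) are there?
4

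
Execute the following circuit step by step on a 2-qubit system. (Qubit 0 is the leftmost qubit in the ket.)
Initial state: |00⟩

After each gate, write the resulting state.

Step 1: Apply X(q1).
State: |01⟩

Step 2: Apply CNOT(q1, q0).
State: |11⟩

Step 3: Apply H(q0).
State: 1/√2|01⟩ - 1/√2|11⟩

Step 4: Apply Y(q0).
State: (1/√2)i|01⟩ + (1/√2)i|11⟩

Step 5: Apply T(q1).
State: (-1/2 + (1/2)i)|01⟩ + (-1/2 + (1/2)i)|11⟩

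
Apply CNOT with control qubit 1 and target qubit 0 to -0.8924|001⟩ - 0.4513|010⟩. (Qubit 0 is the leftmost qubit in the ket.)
-0.8924|001⟩ - 0.4513|110⟩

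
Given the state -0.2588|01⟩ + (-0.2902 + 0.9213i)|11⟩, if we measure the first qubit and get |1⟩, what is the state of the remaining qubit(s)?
(-0.3004 + 0.9538i)|1⟩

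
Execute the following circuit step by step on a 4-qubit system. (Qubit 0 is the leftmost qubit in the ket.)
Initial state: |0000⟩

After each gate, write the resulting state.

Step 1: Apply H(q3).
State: 1/√2|0000⟩ + 1/√2|0001⟩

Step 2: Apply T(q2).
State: 1/√2|0000⟩ + 1/√2|0001⟩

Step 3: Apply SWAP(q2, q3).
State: 1/√2|0000⟩ + 1/√2|0010⟩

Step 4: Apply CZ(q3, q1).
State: 1/√2|0000⟩ + 1/√2|0010⟩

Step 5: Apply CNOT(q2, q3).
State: 1/√2|0000⟩ + 1/√2|0011⟩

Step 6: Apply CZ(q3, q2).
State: 1/√2|0000⟩ - 1/√2|0011⟩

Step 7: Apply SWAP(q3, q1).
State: 1/√2|0000⟩ - 1/√2|0110⟩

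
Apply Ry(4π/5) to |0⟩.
0.309|0⟩ + 0.9511|1⟩

Ry(4π/5) = [[cos(θ/2), −sin(θ/2)], [sin(θ/2), cos(θ/2)]]; θ = 4π/5, cos(θ/2) ≈ 0.309017, sin(θ/2) ≈ 0.951057.
With a = amp(|0⟩) = 1 and b = amp(|1⟩) = 0:
new amp(|0⟩) = (0.309017)·a + (-0.951057)·b = 0.309
new amp(|1⟩) = (0.951057)·a + (0.309017)·b = 0.9511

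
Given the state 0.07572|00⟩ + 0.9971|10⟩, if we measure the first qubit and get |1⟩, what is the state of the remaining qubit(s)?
|0⟩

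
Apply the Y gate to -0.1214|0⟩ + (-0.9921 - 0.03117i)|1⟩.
(-0.03117 + 0.9921i)|0⟩ - 0.1214i|1⟩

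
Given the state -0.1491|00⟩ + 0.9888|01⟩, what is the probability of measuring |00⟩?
0.02223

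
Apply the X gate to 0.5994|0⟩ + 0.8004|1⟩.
0.8004|0⟩ + 0.5994|1⟩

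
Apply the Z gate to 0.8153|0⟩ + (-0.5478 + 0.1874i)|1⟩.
0.8153|0⟩ + (0.5478 - 0.1874i)|1⟩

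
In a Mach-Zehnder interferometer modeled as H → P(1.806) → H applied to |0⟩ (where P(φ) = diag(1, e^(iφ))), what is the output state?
(0.3835 + 0.4862i)|0⟩ + (0.6165 - 0.4862i)|1⟩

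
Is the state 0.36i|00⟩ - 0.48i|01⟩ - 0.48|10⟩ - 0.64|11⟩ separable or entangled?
Entangled

Writing the state as a|00⟩ + b|01⟩ + c|10⟩ + d|11⟩, it is a product state iff ad − bc = 0.
Here (a, b, c, d) = (0.36i, -0.48i, -0.48, -0.64): ad − bc = (0.36i)(-0.64) − (-0.48i)(-0.48) = -0.4608i ≠ 0, so the state is entangled.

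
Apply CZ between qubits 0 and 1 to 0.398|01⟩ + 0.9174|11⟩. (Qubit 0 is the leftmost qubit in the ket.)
0.398|01⟩ - 0.9174|11⟩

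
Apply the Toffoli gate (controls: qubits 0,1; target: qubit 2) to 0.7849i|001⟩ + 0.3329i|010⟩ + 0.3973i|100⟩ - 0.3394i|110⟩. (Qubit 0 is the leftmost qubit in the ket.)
0.7849i|001⟩ + 0.3329i|010⟩ + 0.3973i|100⟩ - 0.3394i|111⟩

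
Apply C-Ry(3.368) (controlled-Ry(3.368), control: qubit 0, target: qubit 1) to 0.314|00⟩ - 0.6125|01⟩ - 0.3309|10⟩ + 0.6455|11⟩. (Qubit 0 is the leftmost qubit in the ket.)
0.314|00⟩ - 0.6125|01⟩ - 0.604|10⟩ - 0.4017|11⟩

C-Ry(3.368) leaves the control-|0⟩ kets |00⟩, |01⟩ unchanged and applies Ry(3.368) to qubit 1 on the control-|1⟩ pair (|10⟩, |11⟩).
Ry(3.368) = [[cos(θ/2), −sin(θ/2)], [sin(θ/2), cos(θ/2)]]; θ = 3.368, cos(θ/2) ≈ -0.112962, sin(θ/2) ≈ 0.993599.
With a = amp(|10⟩) = -0.3309 and b = amp(|11⟩) = 0.6455:
new amp(|10⟩) = (-0.112962)·a + (-0.993599)·b = -0.604
new amp(|11⟩) = (0.993599)·a + (-0.112962)·b = -0.4017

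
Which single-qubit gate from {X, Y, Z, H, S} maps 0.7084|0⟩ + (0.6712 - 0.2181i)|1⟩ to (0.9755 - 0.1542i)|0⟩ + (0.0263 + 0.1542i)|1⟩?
H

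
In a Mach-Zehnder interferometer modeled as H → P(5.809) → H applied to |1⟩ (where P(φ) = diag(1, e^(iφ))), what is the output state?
(0.05517 + 0.2283i)|0⟩ + (0.9448 - 0.2283i)|1⟩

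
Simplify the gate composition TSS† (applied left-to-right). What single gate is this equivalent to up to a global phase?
T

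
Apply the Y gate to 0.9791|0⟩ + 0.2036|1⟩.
-0.2036i|0⟩ + 0.9791i|1⟩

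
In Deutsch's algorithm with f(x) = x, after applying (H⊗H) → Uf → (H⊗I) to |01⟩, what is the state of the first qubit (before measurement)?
|1⟩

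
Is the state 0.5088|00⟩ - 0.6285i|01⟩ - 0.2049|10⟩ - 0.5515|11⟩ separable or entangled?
Entangled

Writing the state as a|00⟩ + b|01⟩ + c|10⟩ + d|11⟩, it is a product state iff ad − bc = 0.
Here (a, b, c, d) = (0.5088, -0.6285i, -0.2049, -0.5515): ad − bc = (0.5088)(-0.5515) − (-0.6285i)(-0.2049) = (-0.2806 - 0.1288i) ≠ 0, so the state is entangled.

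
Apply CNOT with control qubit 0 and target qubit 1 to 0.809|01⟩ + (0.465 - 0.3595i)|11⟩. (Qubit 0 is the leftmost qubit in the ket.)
0.809|01⟩ + (0.465 - 0.3595i)|10⟩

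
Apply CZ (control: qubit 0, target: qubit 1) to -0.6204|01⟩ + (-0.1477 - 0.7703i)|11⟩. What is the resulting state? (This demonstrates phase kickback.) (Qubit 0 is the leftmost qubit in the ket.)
-0.6204|01⟩ + (0.1477 + 0.7703i)|11⟩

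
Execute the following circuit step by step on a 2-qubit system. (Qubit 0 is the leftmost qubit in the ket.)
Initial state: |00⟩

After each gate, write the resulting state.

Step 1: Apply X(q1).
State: |01⟩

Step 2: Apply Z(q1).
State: -|01⟩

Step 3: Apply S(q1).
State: -i|01⟩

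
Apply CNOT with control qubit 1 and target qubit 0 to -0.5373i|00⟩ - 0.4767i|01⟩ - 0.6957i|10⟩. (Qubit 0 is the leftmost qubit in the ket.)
-0.5373i|00⟩ - 0.6957i|10⟩ - 0.4767i|11⟩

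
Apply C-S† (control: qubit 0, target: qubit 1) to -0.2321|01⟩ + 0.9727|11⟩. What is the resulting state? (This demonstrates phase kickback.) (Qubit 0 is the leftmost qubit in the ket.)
-0.2321|01⟩ - 0.9727i|11⟩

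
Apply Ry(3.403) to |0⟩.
-0.1303|0⟩ + 0.9915|1⟩

Ry(3.403) = [[cos(θ/2), −sin(θ/2)], [sin(θ/2), cos(θ/2)]]; θ = 3.403, cos(θ/2) ≈ -0.130332, sin(θ/2) ≈ 0.99147.
With a = amp(|0⟩) = 1 and b = amp(|1⟩) = 0:
new amp(|0⟩) = (-0.130332)·a + (-0.99147)·b = -0.1303
new amp(|1⟩) = (0.99147)·a + (-0.130332)·b = 0.9915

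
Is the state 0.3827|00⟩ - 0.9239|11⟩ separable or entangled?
Entangled

Writing the state as a|00⟩ + b|01⟩ + c|10⟩ + d|11⟩, it is a product state iff ad − bc = 0.
Here (a, b, c, d) = (0.3827, 0, 0, -0.9239): ad − bc = (0.3827)(-0.9239) − (0)(0) = -0.3536 ≠ 0, so the state is entangled.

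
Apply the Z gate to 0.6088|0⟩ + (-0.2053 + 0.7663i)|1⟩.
0.6088|0⟩ + (0.2053 - 0.7663i)|1⟩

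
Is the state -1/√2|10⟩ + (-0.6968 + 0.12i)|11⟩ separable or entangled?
Separable

Writing the state as a|00⟩ + b|01⟩ + c|10⟩ + d|11⟩, it is a product state iff ad − bc = 0.
Here (a, b, c, d) = (0, 0, -1/√2, (-0.6968 + 0.12i)): ad − bc = (0)(-0.6968 + 0.12i) − (0)(-1/√2) = 0, so the state is separable.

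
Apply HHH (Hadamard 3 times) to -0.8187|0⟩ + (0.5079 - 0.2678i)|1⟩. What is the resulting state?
(-0.2198 - 0.1894i)|0⟩ + (-0.938 + 0.1894i)|1⟩

H² = I, so H^3 = H: a single Hadamard. With (a, b) = (-0.8187, (0.5079 - 0.2678i)), H gives ((a + b)/√2, (a − b)/√2) = ((-0.2198 - 0.1894i), (-0.938 + 0.1894i)).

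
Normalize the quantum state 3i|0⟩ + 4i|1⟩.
0.6i|0⟩ + 0.8i|1⟩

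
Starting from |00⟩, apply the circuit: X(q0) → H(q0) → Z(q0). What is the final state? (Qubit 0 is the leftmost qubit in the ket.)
1/√2|00⟩ + 1/√2|10⟩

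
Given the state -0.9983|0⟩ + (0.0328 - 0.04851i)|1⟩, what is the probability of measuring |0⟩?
0.9966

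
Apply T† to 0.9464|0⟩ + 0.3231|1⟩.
0.9464|0⟩ + (0.2285 - 0.2285i)|1⟩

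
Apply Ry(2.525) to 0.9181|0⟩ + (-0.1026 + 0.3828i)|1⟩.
(0.3763 - 0.3648i)|0⟩ + (0.8437 + 0.1162i)|1⟩

Ry(2.525) = [[cos(θ/2), −sin(θ/2)], [sin(θ/2), cos(θ/2)]]; θ = 2.525, cos(θ/2) ≈ 0.303436, sin(θ/2) ≈ 0.952852.
With a = amp(|0⟩) = 0.9181 and b = amp(|1⟩) = (-0.1026 + 0.3828i):
new amp(|0⟩) = (0.303436)·a + (-0.952852)·b = (0.3763 - 0.3648i)
new amp(|1⟩) = (0.952852)·a + (0.303436)·b = (0.8437 + 0.1162i)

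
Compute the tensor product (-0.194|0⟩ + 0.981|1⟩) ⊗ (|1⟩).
-0.194|01⟩ + 0.981|11⟩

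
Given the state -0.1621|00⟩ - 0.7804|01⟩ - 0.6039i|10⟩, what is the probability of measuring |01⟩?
0.609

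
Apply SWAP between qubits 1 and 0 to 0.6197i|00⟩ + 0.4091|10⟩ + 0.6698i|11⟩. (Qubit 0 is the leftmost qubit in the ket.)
0.6197i|00⟩ + 0.4091|01⟩ + 0.6698i|11⟩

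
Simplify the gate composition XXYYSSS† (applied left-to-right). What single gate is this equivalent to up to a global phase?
S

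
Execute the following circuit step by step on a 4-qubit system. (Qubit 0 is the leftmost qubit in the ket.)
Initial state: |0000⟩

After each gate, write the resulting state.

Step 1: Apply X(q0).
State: |1000⟩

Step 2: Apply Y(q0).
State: -i|0000⟩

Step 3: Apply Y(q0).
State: |1000⟩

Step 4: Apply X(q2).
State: |1010⟩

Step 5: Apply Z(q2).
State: -|1010⟩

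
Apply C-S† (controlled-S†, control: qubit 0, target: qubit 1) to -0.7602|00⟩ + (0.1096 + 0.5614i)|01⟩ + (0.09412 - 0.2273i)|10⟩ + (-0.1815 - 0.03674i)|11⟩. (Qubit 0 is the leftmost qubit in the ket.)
-0.7602|00⟩ + (0.1096 + 0.5614i)|01⟩ + (0.09412 - 0.2273i)|10⟩ + (-0.03674 + 0.1815i)|11⟩

C-S† leaves the control-|0⟩ kets |00⟩, |01⟩ unchanged and applies S† to qubit 1 on the control-|1⟩ pair (|10⟩, |11⟩).
S† = [[1, 0], [0, -i]].
With a = amp(|10⟩) = (0.09412 - 0.2273i) and b = amp(|11⟩) = (-0.1815 - 0.03674i):
new amp(|10⟩) = (1)·a = (0.09412 - 0.2273i)
new amp(|11⟩) = (-i)·b = (-0.03674 + 0.1815i)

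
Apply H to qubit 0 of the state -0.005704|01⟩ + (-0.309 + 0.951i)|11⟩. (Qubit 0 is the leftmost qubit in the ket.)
(-0.2225 + 0.6725i)|01⟩ + (0.2145 - 0.6725i)|11⟩

H on qubit 0 mixes each pair of kets that differ only in qubit 0: amplitudes (a, b) of (|…0…⟩, |…1…⟩) become ((a + b)/√2, (a − b)/√2). Kets absent from the input have amplitude 0.
(|01⟩, |11⟩): (a, b) = (-0.005704, (-0.309 + 0.951i)) → ((-0.2225 + 0.6725i), (0.2145 - 0.6725i))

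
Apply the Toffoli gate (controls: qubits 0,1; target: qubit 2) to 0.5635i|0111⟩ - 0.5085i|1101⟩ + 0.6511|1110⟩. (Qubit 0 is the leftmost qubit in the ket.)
0.5635i|0111⟩ + 0.6511|1100⟩ - 0.5085i|1111⟩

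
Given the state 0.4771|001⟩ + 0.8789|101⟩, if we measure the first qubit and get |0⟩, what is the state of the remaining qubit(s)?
|01⟩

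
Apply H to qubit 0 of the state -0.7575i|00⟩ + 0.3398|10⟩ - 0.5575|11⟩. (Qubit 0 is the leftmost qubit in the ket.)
(0.2403 - 0.5356i)|00⟩ - 0.3942|01⟩ + (-0.2403 - 0.5356i)|10⟩ + 0.3942|11⟩

H on qubit 0 mixes each pair of kets that differ only in qubit 0: amplitudes (a, b) of (|…0…⟩, |…1…⟩) become ((a + b)/√2, (a − b)/√2). Kets absent from the input have amplitude 0.
(|00⟩, |10⟩): (a, b) = (-0.7575i, 0.3398) → ((0.2403 - 0.5356i), (-0.2403 - 0.5356i))
(|01⟩, |11⟩): (a, b) = (0, -0.5575) → (-0.3942, 0.3942)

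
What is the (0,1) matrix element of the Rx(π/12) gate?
-0.1305i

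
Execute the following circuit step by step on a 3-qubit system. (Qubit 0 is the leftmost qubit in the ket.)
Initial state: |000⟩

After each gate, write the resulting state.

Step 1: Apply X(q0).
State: |100⟩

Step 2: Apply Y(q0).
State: -i|000⟩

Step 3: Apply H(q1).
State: -(1/√2)i|000⟩ - (1/√2)i|010⟩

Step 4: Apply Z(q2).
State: -(1/√2)i|000⟩ - (1/√2)i|010⟩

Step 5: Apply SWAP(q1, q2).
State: -(1/√2)i|000⟩ - (1/√2)i|001⟩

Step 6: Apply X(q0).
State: -(1/√2)i|100⟩ - (1/√2)i|101⟩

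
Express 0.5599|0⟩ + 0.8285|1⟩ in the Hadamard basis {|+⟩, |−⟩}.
0.9817|+⟩ - 0.1899|−⟩

With |ψ⟩ = α|0⟩ + β|1⟩, the Hadamard-basis coefficients are ⟨+|ψ⟩ = (α + β)/√2 and ⟨−|ψ⟩ = (α − β)/√2.
Here α = 0.5599, β = 0.8285: (α + β)/√2 = 0.9817, (α − β)/√2 = -0.1899.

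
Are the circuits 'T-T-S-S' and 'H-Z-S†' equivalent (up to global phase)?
No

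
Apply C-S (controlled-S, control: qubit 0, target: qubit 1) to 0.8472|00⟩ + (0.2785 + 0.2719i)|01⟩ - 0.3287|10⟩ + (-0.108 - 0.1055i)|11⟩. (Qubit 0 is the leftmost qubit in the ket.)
0.8472|00⟩ + (0.2785 + 0.2719i)|01⟩ - 0.3287|10⟩ + (0.1055 - 0.108i)|11⟩

C-S leaves the control-|0⟩ kets |00⟩, |01⟩ unchanged and applies S to qubit 1 on the control-|1⟩ pair (|10⟩, |11⟩).
S = [[1, 0], [0, i]].
With a = amp(|10⟩) = -0.3287 and b = amp(|11⟩) = (-0.108 - 0.1055i):
new amp(|10⟩) = (1)·a = -0.3287
new amp(|11⟩) = (i)·b = (0.1055 - 0.108i)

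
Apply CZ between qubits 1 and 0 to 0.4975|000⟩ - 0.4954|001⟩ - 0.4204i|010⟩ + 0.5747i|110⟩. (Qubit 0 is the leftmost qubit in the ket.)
0.4975|000⟩ - 0.4954|001⟩ - 0.4204i|010⟩ - 0.5747i|110⟩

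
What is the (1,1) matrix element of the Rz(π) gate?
i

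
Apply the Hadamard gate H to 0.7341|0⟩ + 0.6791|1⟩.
0.9993|0⟩ + 0.03889|1⟩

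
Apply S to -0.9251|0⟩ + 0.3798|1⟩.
-0.9251|0⟩ + 0.3798i|1⟩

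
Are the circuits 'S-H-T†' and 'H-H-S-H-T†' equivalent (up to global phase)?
Yes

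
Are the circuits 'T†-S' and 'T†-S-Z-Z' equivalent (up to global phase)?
Yes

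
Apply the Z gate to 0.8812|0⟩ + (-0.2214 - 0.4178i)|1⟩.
0.8812|0⟩ + (0.2214 + 0.4178i)|1⟩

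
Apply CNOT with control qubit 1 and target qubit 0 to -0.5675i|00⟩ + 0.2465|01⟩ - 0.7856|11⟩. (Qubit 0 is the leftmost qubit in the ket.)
-0.5675i|00⟩ - 0.7856|01⟩ + 0.2465|11⟩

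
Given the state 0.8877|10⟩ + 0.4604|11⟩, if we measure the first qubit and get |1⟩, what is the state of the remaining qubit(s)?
0.8877|0⟩ + 0.4604|1⟩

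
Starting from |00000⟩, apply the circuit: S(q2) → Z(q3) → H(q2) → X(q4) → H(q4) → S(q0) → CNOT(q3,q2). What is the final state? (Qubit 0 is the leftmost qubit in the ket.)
1/2|00000⟩ - 1/2|00001⟩ + 1/2|00100⟩ - 1/2|00101⟩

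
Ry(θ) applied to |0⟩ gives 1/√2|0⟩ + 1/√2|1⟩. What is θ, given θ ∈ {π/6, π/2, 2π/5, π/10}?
π/2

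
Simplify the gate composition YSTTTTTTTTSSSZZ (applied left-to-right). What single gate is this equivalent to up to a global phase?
Y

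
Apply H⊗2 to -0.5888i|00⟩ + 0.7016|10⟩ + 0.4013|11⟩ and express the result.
(0.5515 - 0.2944i)|00⟩ + (0.1502 - 0.2944i)|01⟩ + (-0.5515 - 0.2944i)|10⟩ + (-0.1502 - 0.2944i)|11⟩

H⊗2 gives amp(|y⟩) = (1/2) Σ_x (−1)^(x·y) amp(|x⟩), where x·y is the number of positions in which both x and y have a 1.
|00⟩: (-0.5888i + 0.7016 + 0.4013)/2 = (0.5515 - 0.2944i)
|01⟩: (-0.5888i + 0.7016 - 0.4013)/2 = (0.1502 - 0.2944i)
|10⟩: (-0.5888i - 0.7016 - 0.4013)/2 = (-0.5515 - 0.2944i)
|11⟩: (-0.5888i - 0.7016 + 0.4013)/2 = (-0.1502 - 0.2944i)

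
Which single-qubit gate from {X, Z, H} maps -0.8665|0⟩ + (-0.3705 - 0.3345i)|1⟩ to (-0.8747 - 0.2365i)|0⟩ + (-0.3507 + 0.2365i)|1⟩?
H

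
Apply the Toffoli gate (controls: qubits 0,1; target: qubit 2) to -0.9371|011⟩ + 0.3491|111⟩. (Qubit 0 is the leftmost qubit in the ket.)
-0.9371|011⟩ + 0.3491|110⟩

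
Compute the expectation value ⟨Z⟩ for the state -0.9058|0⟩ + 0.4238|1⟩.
0.6409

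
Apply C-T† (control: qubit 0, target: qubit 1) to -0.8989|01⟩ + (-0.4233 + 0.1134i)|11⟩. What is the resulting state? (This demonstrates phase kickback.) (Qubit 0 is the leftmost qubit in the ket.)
-0.8989|01⟩ + (-0.2191 + 0.3795i)|11⟩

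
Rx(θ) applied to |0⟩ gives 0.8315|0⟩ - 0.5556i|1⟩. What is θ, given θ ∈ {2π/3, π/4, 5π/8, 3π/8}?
3π/8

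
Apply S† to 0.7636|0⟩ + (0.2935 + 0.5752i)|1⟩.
0.7636|0⟩ + (0.5752 - 0.2935i)|1⟩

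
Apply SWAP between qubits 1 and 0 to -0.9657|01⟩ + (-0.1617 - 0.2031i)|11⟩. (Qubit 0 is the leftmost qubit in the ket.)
-0.9657|10⟩ + (-0.1617 - 0.2031i)|11⟩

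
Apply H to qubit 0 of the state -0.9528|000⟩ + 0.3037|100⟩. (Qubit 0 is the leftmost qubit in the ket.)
-0.459|000⟩ - 0.8885|100⟩

H on qubit 0 mixes each pair of kets that differ only in qubit 0: amplitudes (a, b) of (|…0…⟩, |…1…⟩) become ((a + b)/√2, (a − b)/√2). Kets absent from the input have amplitude 0.
(|000⟩, |100⟩): (a, b) = (-0.9528, 0.3037) → (-0.459, -0.8885)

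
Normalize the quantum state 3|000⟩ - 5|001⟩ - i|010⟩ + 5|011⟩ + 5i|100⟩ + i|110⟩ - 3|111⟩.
0.3078|000⟩ - 0.513|001⟩ - 0.1026i|010⟩ + 0.513|011⟩ + 0.513i|100⟩ + 0.1026i|110⟩ - 0.3078|111⟩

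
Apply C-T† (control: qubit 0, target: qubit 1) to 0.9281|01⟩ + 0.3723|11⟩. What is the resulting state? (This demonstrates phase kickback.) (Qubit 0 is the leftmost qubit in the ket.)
0.9281|01⟩ + (0.2633 - 0.2633i)|11⟩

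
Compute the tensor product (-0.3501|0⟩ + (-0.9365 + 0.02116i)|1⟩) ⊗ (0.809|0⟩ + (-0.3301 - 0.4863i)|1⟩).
-0.2832|00⟩ + (0.1156 + 0.1703i)|01⟩ + (-0.7576 + 0.01712i)|10⟩ + (0.3194 + 0.4484i)|11⟩

amp(|b₁b₂…⟩) = product of the factor amplitudes for bits b₁, b₂, …; only kets whose every factor amplitude is nonzero survive.
|00⟩: (-0.3501)(0.809) = -0.2832
|01⟩: (-0.3501)(-0.3301 - 0.4863i) = (0.1156 + 0.1703i)
|10⟩: (-0.9365 + 0.02116i)(0.809) = (-0.7576 + 0.01712i)
|11⟩: (-0.9365 + 0.02116i)(-0.3301 - 0.4863i) = (0.3194 + 0.4484i)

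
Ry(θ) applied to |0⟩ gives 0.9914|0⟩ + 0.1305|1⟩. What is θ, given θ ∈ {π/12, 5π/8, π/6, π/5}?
π/12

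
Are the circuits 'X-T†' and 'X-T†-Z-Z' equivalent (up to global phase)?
Yes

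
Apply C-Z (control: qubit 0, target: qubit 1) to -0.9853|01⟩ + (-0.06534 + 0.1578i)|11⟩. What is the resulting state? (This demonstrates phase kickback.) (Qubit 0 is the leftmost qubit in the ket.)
-0.9853|01⟩ + (0.06534 - 0.1578i)|11⟩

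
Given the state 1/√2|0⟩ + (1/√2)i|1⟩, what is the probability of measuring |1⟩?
1/2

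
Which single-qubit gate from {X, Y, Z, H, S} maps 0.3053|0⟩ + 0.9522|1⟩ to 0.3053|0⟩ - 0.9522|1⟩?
Z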